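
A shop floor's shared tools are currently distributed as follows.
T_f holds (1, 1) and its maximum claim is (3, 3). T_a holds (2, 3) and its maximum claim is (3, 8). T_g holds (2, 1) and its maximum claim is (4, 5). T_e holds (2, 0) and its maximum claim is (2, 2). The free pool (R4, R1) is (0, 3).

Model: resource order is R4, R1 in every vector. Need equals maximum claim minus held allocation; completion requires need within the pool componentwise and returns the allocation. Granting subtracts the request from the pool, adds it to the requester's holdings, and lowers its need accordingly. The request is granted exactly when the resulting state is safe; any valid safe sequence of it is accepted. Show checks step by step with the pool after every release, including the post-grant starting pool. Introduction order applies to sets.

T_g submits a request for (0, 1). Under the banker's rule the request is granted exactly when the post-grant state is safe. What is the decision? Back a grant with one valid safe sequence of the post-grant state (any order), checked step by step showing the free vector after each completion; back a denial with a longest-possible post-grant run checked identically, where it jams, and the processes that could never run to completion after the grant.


GRANT — the state after the grant stays safe, e.g. via T_e, T_f, T_g, T_a.
Key observation: after the grant the pool drops to (0, 2), which still lets T_e finish first and unwind the rest.
Check on the post-grant state, step by step:
  pool = (0, 2)
  T_e: need (0, 2) fits (0, 2); releases (2, 0), pool now (2, 2)
  T_f: need (2, 2) fits (2, 2); releases (1, 1), pool now (3, 3)
  T_g: need (2, 3) fits (3, 3); releases (2, 2), pool now (5, 5)
  T_a: need (1, 5) fits (5, 5); releases (2, 3), pool now (7, 8)


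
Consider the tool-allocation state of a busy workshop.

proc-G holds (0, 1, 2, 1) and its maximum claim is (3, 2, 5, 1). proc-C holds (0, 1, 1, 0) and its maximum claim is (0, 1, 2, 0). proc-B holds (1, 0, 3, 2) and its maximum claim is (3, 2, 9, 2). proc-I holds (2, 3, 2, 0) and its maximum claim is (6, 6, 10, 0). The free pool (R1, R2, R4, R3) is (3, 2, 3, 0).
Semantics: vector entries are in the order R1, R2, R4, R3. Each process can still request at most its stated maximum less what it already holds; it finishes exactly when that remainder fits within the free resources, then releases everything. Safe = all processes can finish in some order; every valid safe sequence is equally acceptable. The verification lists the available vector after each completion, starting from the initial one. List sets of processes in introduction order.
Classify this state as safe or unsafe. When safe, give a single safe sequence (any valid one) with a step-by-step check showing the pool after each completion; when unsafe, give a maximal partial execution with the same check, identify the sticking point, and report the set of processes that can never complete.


SAFE. One safe sequence: proc-G, proc-C, proc-B, proc-I.
Key observation: the order's first zero-slack moment is proc-G ((3, 1, 3, 0) needed, (3, 2, 3, 0) free — a requested resource with nothing to spare).
Step-by-step check:
  pool = (3, 2, 3, 0)
  proc-G needs (3, 1, 3, 0) <= (3, 2, 3, 0) -> finishes; pool += (0, 1, 2, 1) = (3, 3, 5, 1)
  proc-C needs (0, 0, 1, 0) <= (3, 3, 5, 1) -> finishes; pool += (0, 1, 1, 0) = (3, 4, 6, 1)
  proc-B needs (2, 2, 6, 0) <= (3, 4, 6, 1) -> finishes; pool += (1, 0, 3, 2) = (4, 4, 9, 3)
  proc-I needs (4, 3, 8, 0) <= (4, 4, 9, 3) -> finishes; pool += (2, 3, 2, 0) = (6, 7, 11, 3)


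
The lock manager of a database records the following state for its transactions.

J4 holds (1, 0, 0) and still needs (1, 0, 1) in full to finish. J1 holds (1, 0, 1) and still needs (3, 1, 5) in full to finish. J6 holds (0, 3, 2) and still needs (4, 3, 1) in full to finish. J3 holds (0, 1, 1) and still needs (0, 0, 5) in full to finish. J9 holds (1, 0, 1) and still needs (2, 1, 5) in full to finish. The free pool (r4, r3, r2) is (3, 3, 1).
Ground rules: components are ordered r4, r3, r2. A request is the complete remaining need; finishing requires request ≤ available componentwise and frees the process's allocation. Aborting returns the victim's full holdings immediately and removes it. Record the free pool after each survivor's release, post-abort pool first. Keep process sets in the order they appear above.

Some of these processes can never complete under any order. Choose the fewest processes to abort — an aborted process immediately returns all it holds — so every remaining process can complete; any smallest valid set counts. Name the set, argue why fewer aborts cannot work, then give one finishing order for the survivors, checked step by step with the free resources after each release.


Abort J1 and J3.
Key observation: no ordering could ever have run J9 before the abort of J1 and J3; with (1, 1, 2) back in the pool it fits at step 3.
No one abort is enough; case by case: J4 alone leaves J1 blocked (short on r2); J1 alone leaves J3 blocked (short on r2); J6 alone leaves J1 blocked (short on r2); J3 alone leaves J1 blocked (short on r2); J9 alone leaves J1 blocked (short on r2).
The survivors complete as J6, J4, J9. Verifying each step (starting from the post-abort pool):
  pool = (4, 4, 3)
  run J6 (needs (4, 3, 1), free (4, 4, 3)); after release of (0, 3, 2) the pool is (4, 7, 5)
  run J4 (needs (1, 0, 1), free (4, 7, 5)); after release of (1, 0, 0) the pool is (5, 7, 5)
  run J9 (needs (2, 1, 5), free (5, 7, 5)); after release of (1, 0, 1) the pool is (6, 7, 6)


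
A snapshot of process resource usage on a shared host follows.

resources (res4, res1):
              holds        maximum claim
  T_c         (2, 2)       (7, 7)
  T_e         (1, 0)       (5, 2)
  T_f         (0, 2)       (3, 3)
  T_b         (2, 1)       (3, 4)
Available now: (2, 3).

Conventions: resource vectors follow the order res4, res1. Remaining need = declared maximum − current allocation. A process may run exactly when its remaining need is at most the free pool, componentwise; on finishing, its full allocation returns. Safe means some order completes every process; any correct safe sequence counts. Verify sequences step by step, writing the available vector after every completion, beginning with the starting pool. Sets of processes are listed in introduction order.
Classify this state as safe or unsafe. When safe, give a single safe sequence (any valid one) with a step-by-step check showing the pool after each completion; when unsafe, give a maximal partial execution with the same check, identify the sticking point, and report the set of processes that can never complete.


SAFE. One safe sequence: T_b, T_e, T_f, T_c.
Key observation: T_b is the earliest step where a requested resource binds exactly: need (1, 3), pool (2, 3) at its turn.
Verifying each step:
  pool = (2, 3)
  run T_b (needs (1, 3), free (2, 3)); after release of (2, 1) the pool is (4, 4)
  run T_e (needs (4, 2), free (4, 4)); after release of (1, 0) the pool is (5, 4)
  run T_f (needs (3, 1), free (5, 4)); after release of (0, 2) the pool is (5, 6)
  run T_c (needs (5, 5), free (5, 6)); after release of (2, 2) the pool is (7, 8)


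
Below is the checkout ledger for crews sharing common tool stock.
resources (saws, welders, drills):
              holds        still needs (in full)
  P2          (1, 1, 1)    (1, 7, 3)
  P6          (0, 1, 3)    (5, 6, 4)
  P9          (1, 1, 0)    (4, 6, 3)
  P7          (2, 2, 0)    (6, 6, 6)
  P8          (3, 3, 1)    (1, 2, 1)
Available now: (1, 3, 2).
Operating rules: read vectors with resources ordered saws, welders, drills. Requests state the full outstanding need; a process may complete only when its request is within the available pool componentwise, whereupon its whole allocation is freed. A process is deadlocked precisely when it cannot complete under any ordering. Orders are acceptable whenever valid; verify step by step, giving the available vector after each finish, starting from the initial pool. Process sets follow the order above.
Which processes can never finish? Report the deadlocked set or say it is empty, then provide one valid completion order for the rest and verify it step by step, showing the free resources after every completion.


Nothing here is deadlocked.
Key observation: there is always a runnable process — P8 first — so the state unwinds completely.
The rest can finish in the order P8, P9, P2, P6, P7. Verifying each step:
  pool = (1, 3, 2)
  P8 needs (1, 2, 1) <= (1, 3, 2) -> finishes; pool += (3, 3, 1) = (4, 6, 3)
  P9 needs (4, 6, 3) <= (4, 6, 3) -> finishes; pool += (1, 1, 0) = (5, 7, 3)
  P2 needs (1, 7, 3) <= (5, 7, 3) -> finishes; pool += (1, 1, 1) = (6, 8, 4)
  P6 needs (5, 6, 4) <= (6, 8, 4) -> finishes; pool += (0, 1, 3) = (6, 9, 7)
  P7 needs (6, 6, 6) <= (6, 9, 7) -> finishes; pool += (2, 2, 0) = (8, 11, 7)


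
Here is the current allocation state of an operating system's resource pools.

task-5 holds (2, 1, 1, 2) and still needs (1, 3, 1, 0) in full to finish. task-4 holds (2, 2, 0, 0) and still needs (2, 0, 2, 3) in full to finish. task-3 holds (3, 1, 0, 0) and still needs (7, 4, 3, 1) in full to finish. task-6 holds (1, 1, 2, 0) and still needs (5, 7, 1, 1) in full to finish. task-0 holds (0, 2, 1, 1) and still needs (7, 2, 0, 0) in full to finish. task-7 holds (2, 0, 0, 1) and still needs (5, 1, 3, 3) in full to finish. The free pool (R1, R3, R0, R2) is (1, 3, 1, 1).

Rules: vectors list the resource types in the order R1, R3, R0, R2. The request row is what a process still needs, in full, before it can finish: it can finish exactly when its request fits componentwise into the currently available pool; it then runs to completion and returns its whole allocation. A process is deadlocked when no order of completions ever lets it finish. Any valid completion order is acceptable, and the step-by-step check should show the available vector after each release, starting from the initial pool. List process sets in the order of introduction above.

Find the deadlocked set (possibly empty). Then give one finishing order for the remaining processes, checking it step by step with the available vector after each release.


The deadlocked set is task-3, task-6, task-0 and task-7.
Key observation: after task-5, task-4 the pool peaks at (5, 6, 2, 3), and each blocked process is short somewhere: task-3 on R1, R0; task-6 on R3; task-0 on R1; task-7 on R0.
One completion order for the rest: task-5, task-4. Verifying each step:
  pool = (1, 3, 1, 1)
  task-5: need (1, 3, 1, 0) fits (1, 3, 1, 1); releases (2, 1, 1, 2), pool now (3, 4, 2, 3)
  task-4: need (2, 0, 2, 3) fits (3, 4, 2, 3); releases (2, 2, 0, 0), pool now (5, 6, 2, 3)
None of the blocked processes ever fits:
  task-3 cannot run: need (7, 4, 3, 1) vs free (5, 6, 2, 3) (insufficient R1 and R0)
  task-6 cannot run: need (5, 7, 1, 1) vs free (5, 6, 2, 3) (insufficient R3)
  task-0 cannot run: need (7, 2, 0, 0) vs free (5, 6, 2, 3) (insufficient R1)
  task-7 cannot run: need (5, 1, 3, 3) vs free (5, 6, 2, 3) (insufficient R0)


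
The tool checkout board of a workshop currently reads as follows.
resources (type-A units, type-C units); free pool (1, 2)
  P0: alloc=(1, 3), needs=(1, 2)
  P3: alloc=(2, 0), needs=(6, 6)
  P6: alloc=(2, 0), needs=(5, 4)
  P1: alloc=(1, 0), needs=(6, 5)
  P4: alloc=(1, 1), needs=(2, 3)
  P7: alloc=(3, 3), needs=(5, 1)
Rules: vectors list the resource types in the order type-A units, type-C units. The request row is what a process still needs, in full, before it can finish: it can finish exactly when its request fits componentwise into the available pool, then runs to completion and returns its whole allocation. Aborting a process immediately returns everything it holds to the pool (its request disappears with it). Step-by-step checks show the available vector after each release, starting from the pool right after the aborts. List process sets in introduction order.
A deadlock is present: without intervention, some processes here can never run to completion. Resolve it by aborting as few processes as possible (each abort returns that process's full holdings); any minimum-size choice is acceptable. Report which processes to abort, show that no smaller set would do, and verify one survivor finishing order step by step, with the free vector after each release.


Minimum abort set: P3.
Key observation: P7 was stuck for good until P3 gave back (2, 0); in the order shown it finishes at step 3.
No smaller set exists: with zero aborts the deadlock remains.
One survivor order: P0, P4, P7, P6, P1. Check, step by step (post-abort pool first):
  pool = (3, 2)
  P0: need (1, 2) fits (3, 2); releases (1, 3), pool now (4, 5)
  P4: need (2, 3) fits (4, 5); releases (1, 1), pool now (5, 6)
  P7: need (5, 1) fits (5, 6); releases (3, 3), pool now (8, 9)
  P6: need (5, 4) fits (8, 9); releases (2, 0), pool now (10, 9)
  P1: need (6, 5) fits (10, 9); releases (1, 0), pool now (11, 9)


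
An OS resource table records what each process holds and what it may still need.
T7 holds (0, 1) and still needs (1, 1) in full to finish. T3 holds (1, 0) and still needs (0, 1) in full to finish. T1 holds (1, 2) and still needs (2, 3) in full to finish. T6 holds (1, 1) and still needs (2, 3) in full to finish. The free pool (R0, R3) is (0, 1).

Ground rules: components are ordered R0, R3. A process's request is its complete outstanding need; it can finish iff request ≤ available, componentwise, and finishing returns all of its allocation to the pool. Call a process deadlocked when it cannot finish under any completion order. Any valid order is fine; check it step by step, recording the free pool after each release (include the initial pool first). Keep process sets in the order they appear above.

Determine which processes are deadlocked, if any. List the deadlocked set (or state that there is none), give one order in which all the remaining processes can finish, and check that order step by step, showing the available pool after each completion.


The deadlocked set is T1 and T6.
Key observation: once T3, T7 finish, the pool peaks at (1, 2) — and every remaining process still needs more R0 than that.
The rest can finish in the order T3, T7. Verifying each step:
  pool = (0, 1)
  T3: need (0, 1) fits (0, 1); releases (1, 0), pool now (1, 1)
  T7: need (1, 1) fits (1, 1); releases (0, 1), pool now (1, 2)
None of the blocked processes ever fits:
  blocked: T1 wants (2, 3), pool (1, 2) — not enough R0 and R3
  blocked: T6 wants (2, 3), pool (1, 2) — not enough R0 and R3


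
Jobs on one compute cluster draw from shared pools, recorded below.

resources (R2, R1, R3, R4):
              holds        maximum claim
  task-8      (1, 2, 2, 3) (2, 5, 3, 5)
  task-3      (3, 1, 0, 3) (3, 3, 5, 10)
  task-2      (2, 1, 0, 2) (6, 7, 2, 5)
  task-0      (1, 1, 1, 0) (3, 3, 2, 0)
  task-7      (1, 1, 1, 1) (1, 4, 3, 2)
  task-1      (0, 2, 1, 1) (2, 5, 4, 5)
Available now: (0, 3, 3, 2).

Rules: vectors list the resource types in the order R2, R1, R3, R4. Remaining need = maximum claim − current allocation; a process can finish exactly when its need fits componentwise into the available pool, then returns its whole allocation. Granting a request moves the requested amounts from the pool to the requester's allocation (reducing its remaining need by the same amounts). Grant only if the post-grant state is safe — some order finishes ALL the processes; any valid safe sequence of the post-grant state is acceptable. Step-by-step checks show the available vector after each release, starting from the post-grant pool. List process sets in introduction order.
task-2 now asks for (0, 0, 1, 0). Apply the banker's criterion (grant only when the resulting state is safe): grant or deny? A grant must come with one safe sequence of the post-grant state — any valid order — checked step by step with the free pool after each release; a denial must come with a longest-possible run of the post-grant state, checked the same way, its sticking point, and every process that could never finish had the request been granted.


GRANT — the state after the grant stays safe, e.g. via task-7, task-8, task-1, task-0, task-3, task-2.
Key observation: (0, 3, 2, 2) free after granting still covers task-7 first, and each release covers the next.
Verifying the post-grant state step by step:
  pool = (0, 3, 2, 2)
  run task-7 (needs (0, 3, 2, 1), free (0, 3, 2, 2)); after release of (1, 1, 1, 1) the pool is (1, 4, 3, 3)
  run task-8 (needs (1, 3, 1, 2), free (1, 4, 3, 3)); after release of (1, 2, 2, 3) the pool is (2, 6, 5, 6)
  run task-1 (needs (2, 3, 3, 4), free (2, 6, 5, 6)); after release of (0, 2, 1, 1) the pool is (2, 8, 6, 7)
  run task-0 (needs (2, 2, 1, 0), free (2, 8, 6, 7)); after release of (1, 1, 1, 0) the pool is (3, 9, 7, 7)
  run task-3 (needs (0, 2, 5, 7), free (3, 9, 7, 7)); after release of (3, 1, 0, 3) the pool is (6, 10, 7, 10)
  run task-2 (needs (4, 6, 1, 3), free (6, 10, 7, 10)); after release of (2, 1, 1, 2) the pool is (8, 11, 8, 12)


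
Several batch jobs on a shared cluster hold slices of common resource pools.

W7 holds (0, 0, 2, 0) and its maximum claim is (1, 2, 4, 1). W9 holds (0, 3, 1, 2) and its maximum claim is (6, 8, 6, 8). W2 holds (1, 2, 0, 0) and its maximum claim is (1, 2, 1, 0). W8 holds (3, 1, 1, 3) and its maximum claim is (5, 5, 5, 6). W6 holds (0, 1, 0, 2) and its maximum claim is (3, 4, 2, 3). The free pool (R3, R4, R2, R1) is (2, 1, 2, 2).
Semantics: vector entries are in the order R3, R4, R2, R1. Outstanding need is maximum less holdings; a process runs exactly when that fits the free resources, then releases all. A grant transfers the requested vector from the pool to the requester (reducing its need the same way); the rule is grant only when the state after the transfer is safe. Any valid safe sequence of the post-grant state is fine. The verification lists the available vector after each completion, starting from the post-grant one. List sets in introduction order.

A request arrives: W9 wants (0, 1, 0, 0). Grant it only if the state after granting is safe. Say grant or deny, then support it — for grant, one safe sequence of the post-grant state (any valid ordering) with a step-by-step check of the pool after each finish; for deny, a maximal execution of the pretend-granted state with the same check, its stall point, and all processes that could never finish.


DENY — the pretend-granted state is unsafe.
Key observation: R4 is the bottleneck — with W2, W7 done the pool holds (3, 2, 4, 2), short of every remaining need.
On the post-grant state, W2, W7 is a maximal run — nothing extends it. Step-by-step check:
  pool = (2, 0, 2, 2)
  W2 needs (0, 0, 1, 0) <= (2, 0, 2, 2) -> finishes; pool += (1, 2, 0, 0) = (3, 2, 2, 2)
  W7 needs (1, 2, 2, 1) <= (3, 2, 2, 2) -> finishes; pool += (0, 0, 2, 0) = (3, 2, 4, 2)
  W9 still needs (6, 4, 5, 6) but only (3, 2, 4, 2) is free — short on R3, R4, R2 and R1
  W8 still needs (2, 4, 4, 3) but only (3, 2, 4, 2) is free — short on R4 and R1
  W6 still needs (3, 3, 2, 1) but only (3, 2, 4, 2) is free — short on R4
Processes that could never finish after the grant: W9, W8 and W6.


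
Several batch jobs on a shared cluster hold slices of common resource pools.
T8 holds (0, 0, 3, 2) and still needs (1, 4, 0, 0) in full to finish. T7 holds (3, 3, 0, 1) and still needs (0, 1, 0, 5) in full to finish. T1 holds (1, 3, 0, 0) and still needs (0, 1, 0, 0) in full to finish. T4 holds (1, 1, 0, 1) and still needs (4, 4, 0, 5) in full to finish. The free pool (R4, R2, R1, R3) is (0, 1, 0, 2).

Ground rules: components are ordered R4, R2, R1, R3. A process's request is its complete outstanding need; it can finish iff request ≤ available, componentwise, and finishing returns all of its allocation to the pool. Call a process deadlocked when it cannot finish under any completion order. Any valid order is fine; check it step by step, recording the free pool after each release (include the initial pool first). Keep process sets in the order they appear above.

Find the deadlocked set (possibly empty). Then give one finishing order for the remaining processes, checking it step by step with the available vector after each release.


The deadlocked set is T7 and T4.
Key observation: once T1, T8 finish, the pool peaks at (1, 4, 3, 4) — and every remaining process still needs more R3 than that.
A valid finishing order for the others: T1, T8. Verifying each step:
  pool = (0, 1, 0, 2)
  T1: need (0, 1, 0, 0) fits (0, 1, 0, 2); releases (1, 3, 0, 0), pool now (1, 4, 0, 2)
  T8: need (1, 4, 0, 0) fits (1, 4, 0, 2); releases (0, 0, 3, 2), pool now (1, 4, 3, 4)
None of the blocked processes ever fits:
  T7 still needs (0, 1, 0, 5) but only (1, 4, 3, 4) is free — short on R3
  T4 still needs (4, 4, 0, 5) but only (1, 4, 3, 4) is free — short on R4 and R3


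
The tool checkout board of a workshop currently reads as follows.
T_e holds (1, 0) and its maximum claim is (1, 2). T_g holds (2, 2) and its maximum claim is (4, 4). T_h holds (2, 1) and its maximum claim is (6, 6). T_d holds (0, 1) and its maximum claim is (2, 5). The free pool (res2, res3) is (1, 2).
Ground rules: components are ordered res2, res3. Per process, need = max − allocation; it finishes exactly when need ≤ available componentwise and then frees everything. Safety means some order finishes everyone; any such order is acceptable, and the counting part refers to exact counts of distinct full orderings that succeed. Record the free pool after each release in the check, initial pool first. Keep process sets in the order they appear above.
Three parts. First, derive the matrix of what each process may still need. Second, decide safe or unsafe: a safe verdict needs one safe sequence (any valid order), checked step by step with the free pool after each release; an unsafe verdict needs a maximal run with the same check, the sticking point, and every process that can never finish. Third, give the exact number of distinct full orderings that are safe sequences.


(1) Need matrix, components ordered res2, res3:
  T_e: (0, 2)
  T_g: (2, 2)
  T_h: (4, 5)
  T_d: (2, 4)
(2) SAFE — a valid safe sequence is T_e, T_g, T_d, T_h.
Key observation: at T_e the run first touches a limit — (0, 2) against (1, 2), exact on a resource it actually requests.
Check, step by step:
  pool = (1, 2)
  T_e needs (0, 2) <= (1, 2) -> finishes; pool += (1, 0) = (2, 2)
  T_g needs (2, 2) <= (2, 2) -> finishes; pool += (2, 2) = (4, 4)
  T_d needs (2, 4) <= (4, 4) -> finishes; pool += (0, 1) = (4, 5)
  T_h needs (4, 5) <= (4, 5) -> finishes; pool += (2, 1) = (6, 6)
(3) The exact count: 1 of the possible complete orderings is a safe sequence.


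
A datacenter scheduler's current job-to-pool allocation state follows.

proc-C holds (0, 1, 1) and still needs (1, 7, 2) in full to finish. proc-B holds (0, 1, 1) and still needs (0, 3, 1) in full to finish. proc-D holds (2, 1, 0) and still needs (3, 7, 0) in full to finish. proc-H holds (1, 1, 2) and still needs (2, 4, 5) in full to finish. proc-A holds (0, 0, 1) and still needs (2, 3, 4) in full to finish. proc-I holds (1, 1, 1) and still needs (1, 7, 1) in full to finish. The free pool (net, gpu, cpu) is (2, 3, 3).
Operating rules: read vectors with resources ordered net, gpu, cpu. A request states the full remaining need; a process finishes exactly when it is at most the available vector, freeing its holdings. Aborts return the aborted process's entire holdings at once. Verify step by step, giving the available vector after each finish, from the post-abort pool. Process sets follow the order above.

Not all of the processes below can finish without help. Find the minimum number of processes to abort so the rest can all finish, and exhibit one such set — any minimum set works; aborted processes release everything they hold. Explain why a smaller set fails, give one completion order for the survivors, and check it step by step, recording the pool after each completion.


Abort proc-C and proc-D.
Key observation: aborting proc-C and proc-D returns (2, 2, 1), and proc-I — hopeless before — runs at step 4 with the returned capacity in the pool.
Why nothing smaller works — every single abort fails: proc-C alone leaves proc-D blocked (short on gpu); proc-B alone leaves proc-C blocked (short on gpu); proc-D alone leaves proc-C blocked (short on gpu); proc-H alone leaves proc-C blocked (short on gpu); proc-A alone leaves proc-C blocked (short on gpu); proc-I alone leaves proc-C blocked (short on gpu).
One survivor order: proc-B, proc-H, proc-A, proc-I. Walking it through (post-abort pool first):
  pool = (4, 5, 4)
  proc-B: need (0, 3, 1) fits (4, 5, 4); releases (0, 1, 1), pool now (4, 6, 5)
  proc-H: need (2, 4, 5) fits (4, 6, 5); releases (1, 1, 2), pool now (5, 7, 7)
  proc-A: need (2, 3, 4) fits (5, 7, 7); releases (0, 0, 1), pool now (5, 7, 8)
  proc-I: need (1, 7, 1) fits (5, 7, 8); releases (1, 1, 1), pool now (6, 8, 9)


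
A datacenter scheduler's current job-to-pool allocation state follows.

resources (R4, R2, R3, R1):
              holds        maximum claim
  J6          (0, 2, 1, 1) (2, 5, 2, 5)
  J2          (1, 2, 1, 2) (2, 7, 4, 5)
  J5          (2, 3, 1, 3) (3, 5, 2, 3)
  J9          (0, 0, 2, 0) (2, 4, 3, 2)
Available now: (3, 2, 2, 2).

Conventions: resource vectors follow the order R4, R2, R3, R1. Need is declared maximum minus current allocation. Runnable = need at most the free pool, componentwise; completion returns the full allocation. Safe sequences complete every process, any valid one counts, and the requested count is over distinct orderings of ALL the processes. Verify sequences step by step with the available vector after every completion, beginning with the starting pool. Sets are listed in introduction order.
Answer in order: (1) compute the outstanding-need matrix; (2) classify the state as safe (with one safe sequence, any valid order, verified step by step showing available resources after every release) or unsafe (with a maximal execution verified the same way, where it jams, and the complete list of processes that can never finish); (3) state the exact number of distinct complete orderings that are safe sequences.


(1) Need matrix, components ordered R4, R2, R3, R1:
  J6: (2, 3, 1, 4)
  J2: (1, 5, 3, 3)
  J5: (1, 2, 1, 0)
  J9: (2, 4, 1, 2)
(2) The state is SAFE; one workable sequence: J5, J9, J6, J2.
Key observation: reading the order forward, J5 is the first process whose need (1, 2, 1, 0) meets the free pool (3, 2, 2, 2) exactly on a resource it requests.
Step-by-step check:
  pool = (3, 2, 2, 2)
  J5 needs (1, 2, 1, 0) <= (3, 2, 2, 2) -> finishes; pool += (2, 3, 1, 3) = (5, 5, 3, 5)
  J9 needs (2, 4, 1, 2) <= (5, 5, 3, 5) -> finishes; pool += (0, 0, 2, 0) = (5, 5, 5, 5)
  J6 needs (2, 3, 1, 4) <= (5, 5, 5, 5) -> finishes; pool += (0, 2, 1, 1) = (5, 7, 6, 6)
  J2 needs (1, 5, 3, 3) <= (5, 7, 6, 6) -> finishes; pool += (1, 2, 1, 2) = (6, 9, 7, 8)
(3) Precisely 6 of the possible complete orderings are safe sequences.


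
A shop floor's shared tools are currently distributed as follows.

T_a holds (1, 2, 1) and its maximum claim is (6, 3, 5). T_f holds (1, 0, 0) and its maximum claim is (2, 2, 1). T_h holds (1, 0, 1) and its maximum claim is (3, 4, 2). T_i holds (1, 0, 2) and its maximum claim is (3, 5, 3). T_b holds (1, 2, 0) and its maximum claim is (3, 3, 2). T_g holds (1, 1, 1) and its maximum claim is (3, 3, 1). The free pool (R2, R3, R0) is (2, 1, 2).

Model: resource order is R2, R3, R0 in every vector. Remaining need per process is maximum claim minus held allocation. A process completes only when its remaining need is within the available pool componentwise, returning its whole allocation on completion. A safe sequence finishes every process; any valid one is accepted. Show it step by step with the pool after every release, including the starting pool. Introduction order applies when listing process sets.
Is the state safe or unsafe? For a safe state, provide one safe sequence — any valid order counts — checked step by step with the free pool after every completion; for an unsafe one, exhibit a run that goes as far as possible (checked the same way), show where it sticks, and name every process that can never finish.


SAFE, for example via the order T_b, T_g, T_h, T_a, T_f, T_i.
Key observation: T_b marks the first exact bind of the order: its need (2, 1, 2) fits the free (2, 1, 2) with zero slack on a requested resource.
Check, step by step:
  pool = (2, 1, 2)
  T_b needs (2, 1, 2) <= (2, 1, 2) -> finishes; pool += (1, 2, 0) = (3, 3, 2)
  T_g needs (2, 2, 0) <= (3, 3, 2) -> finishes; pool += (1, 1, 1) = (4, 4, 3)
  T_h needs (2, 4, 1) <= (4, 4, 3) -> finishes; pool += (1, 0, 1) = (5, 4, 4)
  T_a needs (5, 1, 4) <= (5, 4, 4) -> finishes; pool += (1, 2, 1) = (6, 6, 5)
  T_f needs (1, 2, 1) <= (6, 6, 5) -> finishes; pool += (1, 0, 0) = (7, 6, 5)
  T_i needs (2, 5, 1) <= (7, 6, 5) -> finishes; pool += (1, 0, 2) = (8, 6, 7)


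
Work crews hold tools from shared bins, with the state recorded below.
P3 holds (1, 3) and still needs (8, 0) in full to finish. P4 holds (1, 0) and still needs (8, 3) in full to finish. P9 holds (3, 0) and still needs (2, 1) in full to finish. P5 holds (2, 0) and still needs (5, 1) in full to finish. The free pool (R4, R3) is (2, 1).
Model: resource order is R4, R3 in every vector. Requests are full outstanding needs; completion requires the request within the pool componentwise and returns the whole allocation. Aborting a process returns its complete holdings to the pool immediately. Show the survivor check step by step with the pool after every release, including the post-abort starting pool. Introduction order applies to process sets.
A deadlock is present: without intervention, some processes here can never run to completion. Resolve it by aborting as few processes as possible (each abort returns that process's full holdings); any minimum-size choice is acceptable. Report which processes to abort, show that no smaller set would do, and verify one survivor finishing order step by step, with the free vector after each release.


The answer: abort P4.
Key observation: no ordering could ever have run P3 before the abort of P4; with (1, 0) back in the pool it fits at step 3.
No smaller set exists: with zero aborts the deadlock remains.
Survivors finish in the order: P9, P5, P3. Step-by-step check (pool after the aborts first):
  pool = (3, 1)
  P9: need (2, 1) fits (3, 1); releases (3, 0), pool now (6, 1)
  P5: need (5, 1) fits (6, 1); releases (2, 0), pool now (8, 1)
  P3: need (8, 0) fits (8, 1); releases (1, 3), pool now (9, 4)


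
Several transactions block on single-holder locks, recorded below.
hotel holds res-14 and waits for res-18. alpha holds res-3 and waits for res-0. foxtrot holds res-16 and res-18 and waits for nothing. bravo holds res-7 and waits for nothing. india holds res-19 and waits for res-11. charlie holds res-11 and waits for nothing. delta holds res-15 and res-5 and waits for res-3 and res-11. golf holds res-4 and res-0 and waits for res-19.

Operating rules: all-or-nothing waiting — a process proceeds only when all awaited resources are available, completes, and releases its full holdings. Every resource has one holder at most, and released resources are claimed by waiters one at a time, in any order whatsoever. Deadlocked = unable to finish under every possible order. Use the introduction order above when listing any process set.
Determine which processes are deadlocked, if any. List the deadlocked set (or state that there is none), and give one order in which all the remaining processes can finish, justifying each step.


Nothing here is deadlocked.
Key observation: no waiting chain loops back on itself — every chain ends at a process that waits on nothing, so everyone eventually runs.
One completion order for the rest: foxtrot, charlie, bravo, india, golf, hotel, alpha, delta.
Verifying each step:
  foxtrot waits on nothing -> runs at once and releases res-16 and res-18
  charlie waits on nothing -> runs at once and releases res-11
  bravo waits on nothing -> runs at once and releases res-7
  india waits on res-11 — all released -> runs and releases res-19
  golf waits on res-19 — all released -> runs and releases res-4 and res-0
  hotel waits on res-18 — all released -> runs and releases res-14
  alpha waits on res-0 — all released -> runs and releases res-3
  delta waits on res-3 and res-11 — all released -> runs and releases res-15 and res-5


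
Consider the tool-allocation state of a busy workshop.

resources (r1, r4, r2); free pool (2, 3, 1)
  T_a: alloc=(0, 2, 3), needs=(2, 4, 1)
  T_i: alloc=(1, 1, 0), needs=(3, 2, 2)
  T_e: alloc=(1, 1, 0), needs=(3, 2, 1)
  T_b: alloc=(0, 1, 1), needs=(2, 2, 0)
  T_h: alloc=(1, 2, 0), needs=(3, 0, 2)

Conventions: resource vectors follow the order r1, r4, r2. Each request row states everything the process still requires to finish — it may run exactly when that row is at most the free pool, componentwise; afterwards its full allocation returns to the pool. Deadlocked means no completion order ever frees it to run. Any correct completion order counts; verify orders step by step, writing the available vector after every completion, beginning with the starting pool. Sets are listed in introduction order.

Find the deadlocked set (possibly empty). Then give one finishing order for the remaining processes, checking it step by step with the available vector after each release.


Deadlocked set: T_i, T_e and T_h.
Key observation: once T_b, T_a finish, the pool peaks at (2, 6, 5) — and every remaining process still needs more r1 than that.
One completion order for the rest: T_b, T_a. Verifying each step:
  pool = (2, 3, 1)
  run T_b (needs (2, 2, 0), free (2, 3, 1)); after release of (0, 1, 1) the pool is (2, 4, 2)
  run T_a (needs (2, 4, 1), free (2, 4, 2)); after release of (0, 2, 3) the pool is (2, 6, 5)
None of the blocked processes ever fits:
  T_i still needs (3, 2, 2) but only (2, 6, 5) is free — short on r1
  T_e still needs (3, 2, 1) but only (2, 6, 5) is free — short on r1
  T_h still needs (3, 0, 2) but only (2, 6, 5) is free — short on r1


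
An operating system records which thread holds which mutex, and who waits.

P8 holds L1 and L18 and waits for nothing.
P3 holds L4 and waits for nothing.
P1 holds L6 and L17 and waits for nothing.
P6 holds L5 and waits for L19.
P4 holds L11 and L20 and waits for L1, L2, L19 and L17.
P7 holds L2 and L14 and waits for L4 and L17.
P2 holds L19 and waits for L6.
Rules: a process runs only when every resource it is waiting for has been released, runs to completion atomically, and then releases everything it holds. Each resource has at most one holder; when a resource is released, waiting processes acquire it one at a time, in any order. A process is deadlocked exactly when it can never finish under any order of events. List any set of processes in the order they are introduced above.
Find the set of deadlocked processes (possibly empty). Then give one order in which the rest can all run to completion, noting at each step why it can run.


No process is deadlocked.
Key observation: the waits form no ring: some process can always run, and its releases unblock the others one by one.
One completion order for the rest: P1, P2, P6, P3, P7, P8, P4.
Step-by-step check:
  P1 waits on nothing -> runs at once and releases L6 and L17
  run P2 (all its waits — L6 — are resolved); releases L19
  run P6 (all its waits — L19 — are resolved); releases L5
  P3 waits on nothing -> runs at once and releases L4
  run P7 (all its waits — L4 and L17 — are resolved); releases L2 and L14
  P8 waits on nothing -> runs at once and releases L1 and L18
  run P4 (all its waits — L1, L2, L19 and L17 — are resolved); releases L11 and L20


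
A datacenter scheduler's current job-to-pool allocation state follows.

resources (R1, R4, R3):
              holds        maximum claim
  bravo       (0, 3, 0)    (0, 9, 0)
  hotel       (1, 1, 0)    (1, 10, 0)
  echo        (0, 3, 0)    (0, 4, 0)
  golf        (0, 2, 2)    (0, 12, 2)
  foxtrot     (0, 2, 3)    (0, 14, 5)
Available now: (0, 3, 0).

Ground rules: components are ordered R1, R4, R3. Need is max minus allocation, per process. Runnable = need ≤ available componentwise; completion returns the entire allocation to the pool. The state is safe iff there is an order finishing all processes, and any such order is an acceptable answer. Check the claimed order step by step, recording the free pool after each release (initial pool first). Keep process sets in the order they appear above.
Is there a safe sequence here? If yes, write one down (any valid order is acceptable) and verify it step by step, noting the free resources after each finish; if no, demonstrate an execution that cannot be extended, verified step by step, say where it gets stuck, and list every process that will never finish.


The state is SAFE; one workable sequence: echo, bravo, hotel, golf, foxtrot.
Key observation: the first exact fit in this order is bravo — it needs (0, 6, 0) with (0, 6, 0) free, meeting a requested resource to the last unit.
Verifying each step:
  pool = (0, 3, 0)
  echo needs (0, 1, 0) <= (0, 3, 0) -> finishes; pool += (0, 3, 0) = (0, 6, 0)
  bravo needs (0, 6, 0) <= (0, 6, 0) -> finishes; pool += (0, 3, 0) = (0, 9, 0)
  hotel needs (0, 9, 0) <= (0, 9, 0) -> finishes; pool += (1, 1, 0) = (1, 10, 0)
  golf needs (0, 10, 0) <= (1, 10, 0) -> finishes; pool += (0, 2, 2) = (1, 12, 2)
  foxtrot needs (0, 12, 2) <= (1, 12, 2) -> finishes; pool += (0, 2, 3) = (1, 14, 5)


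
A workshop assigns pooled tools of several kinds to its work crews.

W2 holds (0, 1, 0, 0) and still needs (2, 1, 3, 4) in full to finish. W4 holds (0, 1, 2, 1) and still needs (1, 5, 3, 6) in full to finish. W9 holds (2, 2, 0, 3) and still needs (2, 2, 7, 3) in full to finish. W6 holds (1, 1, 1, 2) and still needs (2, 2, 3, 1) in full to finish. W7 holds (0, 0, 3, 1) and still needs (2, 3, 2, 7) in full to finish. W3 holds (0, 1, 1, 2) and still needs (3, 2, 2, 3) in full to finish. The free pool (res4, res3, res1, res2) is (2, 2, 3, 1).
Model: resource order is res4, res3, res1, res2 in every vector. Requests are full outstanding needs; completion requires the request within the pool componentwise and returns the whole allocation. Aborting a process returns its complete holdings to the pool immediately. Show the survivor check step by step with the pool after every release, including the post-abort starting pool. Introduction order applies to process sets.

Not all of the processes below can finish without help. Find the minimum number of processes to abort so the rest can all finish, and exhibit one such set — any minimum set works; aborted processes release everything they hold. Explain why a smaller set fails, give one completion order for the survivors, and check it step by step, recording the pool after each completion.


Minimum abort set: W4.
Key observation: the deadlocked W9 becomes finishable only because W4 released (0, 1, 2, 1); it completes at step 3 below.
Why nothing smaller works: aborting no one leaves the state deadlocked as given.
One survivor order: W6, W3, W9, W7, W2. Walking it through (post-abort pool first):
  pool = (2, 3, 5, 2)
  W6: need (2, 2, 3, 1) fits (2, 3, 5, 2); releases (1, 1, 1, 2), pool now (3, 4, 6, 4)
  W3: need (3, 2, 2, 3) fits (3, 4, 6, 4); releases (0, 1, 1, 2), pool now (3, 5, 7, 6)
  W9: need (2, 2, 7, 3) fits (3, 5, 7, 6); releases (2, 2, 0, 3), pool now (5, 7, 7, 9)
  W7: need (2, 3, 2, 7) fits (5, 7, 7, 9); releases (0, 0, 3, 1), pool now (5, 7, 10, 10)
  W2: need (2, 1, 3, 4) fits (5, 7, 10, 10); releases (0, 1, 0, 0), pool now (5, 8, 10, 10)


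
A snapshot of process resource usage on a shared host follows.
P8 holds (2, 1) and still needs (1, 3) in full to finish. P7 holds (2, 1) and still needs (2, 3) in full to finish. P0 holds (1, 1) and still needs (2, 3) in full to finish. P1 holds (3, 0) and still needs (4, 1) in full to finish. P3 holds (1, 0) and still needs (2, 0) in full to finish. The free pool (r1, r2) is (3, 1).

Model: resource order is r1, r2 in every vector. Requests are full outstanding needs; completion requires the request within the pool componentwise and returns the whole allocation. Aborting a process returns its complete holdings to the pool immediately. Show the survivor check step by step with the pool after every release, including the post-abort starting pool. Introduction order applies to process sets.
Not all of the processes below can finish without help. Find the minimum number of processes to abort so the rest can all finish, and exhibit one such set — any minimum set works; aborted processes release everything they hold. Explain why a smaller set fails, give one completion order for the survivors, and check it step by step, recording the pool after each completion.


Minimum abort set: P8 and P0.
Key observation: no ordering could ever have run P7 before the abort of P8 and P0; with (3, 2) back in the pool it fits at step 3.
Why nothing smaller works — every single abort fails: P8 alone leaves P7 blocked (short on r2); P7 alone leaves P8 blocked (short on r2); P0 alone leaves P8 blocked (short on r2); P1 alone leaves P8 blocked (short on r2); P3 alone leaves P8 blocked (short on r2).
One survivor order: P1, P3, P7. Walking it through (post-abort pool first):
  pool = (6, 3)
  run P1 (needs (4, 1), free (6, 3)); after release of (3, 0) the pool is (9, 3)
  run P3 (needs (2, 0), free (9, 3)); after release of (1, 0) the pool is (10, 3)
  run P7 (needs (2, 3), free (10, 3)); after release of (2, 1) the pool is (12, 4)
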